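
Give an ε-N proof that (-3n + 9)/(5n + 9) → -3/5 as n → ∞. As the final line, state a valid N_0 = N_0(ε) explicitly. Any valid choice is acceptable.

Fix ε > 0. For n ≥ 1, |(-3n + 9)/(5n + 9) + 3/5| = |72|/(5(5n + 9)) = 72/(5(5n + 9)).
Since 5n + 9 ≥ 5n for n ≥ 1, this is ≤ 72/(5·5n) = (72/25)/n.
So |(-3n + 9)/(5n + 9) + 3/5| < ε whenever n > (72/25)/ε.
Take N_0 = (72/25)/ε. If n > N_0 then |(-3n + 9)/(5n + 9) + 3/5| ≤ (72/25)/n < ε.

N_0 = (72/25)/ε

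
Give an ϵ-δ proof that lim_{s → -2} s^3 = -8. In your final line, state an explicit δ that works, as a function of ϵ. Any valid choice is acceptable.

δ = min(1, ϵ/19)

Fix ϵ > 0. We seek δ > 0 with 0 < |s + 2| < δ ⇒ |s^3 + 8| < ϵ.
Factor: s^3 + 8 = (s + 2)(s^2 - 2s + 4), so |s^3 + 8| = |s + 2|·|s^2 - 2s + 4|.
Restrict δ ≤ 1. Then |s + 2| < 1 gives |s| < 3, so by the triangle inequality |s^2 - 2s + 4| ≤ 3^2 + 2·3 + 4 = 19.
Hence |s^3 + 8| ≤ 19|s + 2|, which is < ϵ once |s + 2| < ϵ/19.
Take δ = min(1, ϵ/19). If 0 < |s + 2| < δ then both bounds hold and |s^3 + 8| ≤ 19|s + 2| < 19·(ϵ/19) = ϵ.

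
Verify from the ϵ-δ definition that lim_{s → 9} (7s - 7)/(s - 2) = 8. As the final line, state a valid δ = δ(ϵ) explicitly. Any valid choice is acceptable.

Fix ϵ > 0. We want δ > 0 with 0 < |s − 9| < δ ⇒ |(7s - 7)/(s - 2) − 8| < ϵ.
Combining over a common denominator, (7s - 7)/(s - 2) − 8 = [(7s - 7)·7 − 56·(s - 2)] / [7·(s - 2)] = -7(s − 9) / (7(s - 2)).
So |(7s - 7)/(s - 2) − 8| = 7|s − 9| / (7·|s − 2|).
Require δ ≤ 7/2, so |s − 2| ≥ |7| − |s − 9| > 7 − 7/2 = 7/2.
Hence |(7s - 7)/(s - 2) − 8| < 7|s − 9|/(7·(7/2)) = (2/7)|s − 9|, which is < ϵ once |s − 9| < (7/2)ϵ.
Take δ = min(7/2, (7/2)ϵ). Then 0 < |s − 9| < δ forces both bounds, so |(7s - 7)/(s - 2) − 8| < ϵ.

δ = min(7/2, (7/2)ϵ)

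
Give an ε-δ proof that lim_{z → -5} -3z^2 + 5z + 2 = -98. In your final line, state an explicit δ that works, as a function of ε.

Suppose ε > 0. We want δ > 0 such that 0 < |z + 5| < δ implies |(-3z^2 + 5z + 2) + 98| < ε.
(-3z^2 + 5z + 2) + 98 = -3z^2 + 5z + 100 = (z + 5)(-3z + 20).
So |(-3z^2 + 5z + 2) + 98| = |z + 5|·|-3z + 20|.
Require δ ≤ 2. Then |z + 5| < 2 gives |z| < 7, and by the triangle inequality |-3z + 20| ≤ 3·7 + 20 = 41.
Hence |(-3z^2 + 5z + 2) + 98| ≤ 41|z + 5| < ε provided |z + 5| < ε/41.
Take δ = min(2, ε/41). Then 0 < |z + 5| < δ gives both |z + 5| < 2 and |z + 5| < ε/41, so |(-3z^2 + 5z + 2) + 98| < ε.

δ = min(2, ε/41)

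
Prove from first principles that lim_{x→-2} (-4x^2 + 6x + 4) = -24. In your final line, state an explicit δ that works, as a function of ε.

Fix ε > 0. We want δ > 0 such that 0 < |x + 2| < δ implies |(-4x^2 + 6x + 4) + 24| < ε.
(-4x^2 + 6x + 4) + 24 = -4x^2 + 6x + 28 = (x + 2)(-4x + 14).
So |(-4x^2 + 6x + 4) + 24| = |x + 2|·|-4x + 14|.
Require δ ≤ 2. Then |x + 2| < 2 gives |x| < 4, and by the triangle inequality |-4x + 14| ≤ 4·4 + 14 = 30.
Hence |(-4x^2 + 6x + 4) + 24| ≤ 30|x + 2| < ε provided |x + 2| < ε/30.
Take δ = min(2, ε/30). Then 0 < |x + 2| < δ gives both |x + 2| < 2 and |x + 2| < ε/30, so |(-4x^2 + 6x + 4) + 24| < ε.

δ = min(2, ε/30)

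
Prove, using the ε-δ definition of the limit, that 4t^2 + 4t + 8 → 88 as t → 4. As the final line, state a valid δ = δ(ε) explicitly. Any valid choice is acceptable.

Suppose ε > 0. We want δ > 0 such that 0 < |t − 4| < δ implies |(4t^2 + 4t + 8) − 88| < ε.
(4t^2 + 4t + 8) − 88 = 4t^2 + 4t - 80 = (t − 4)(4t + 20).
So |(4t^2 + 4t + 8) − 88| = |t − 4|·|4t + 20|.
Assume first that |t − 4| < 1, so |t| < 5. Then |4t + 20| ≤ 4·5 + 20 = 40.
Hence |(4t^2 + 4t + 8) − 88| ≤ 40|t − 4| < ε provided |t − 4| < ε/40.
Choosing δ = min(1, ε/40) ensures both conditions, hence |(4t^2 + 4t + 8) − 88| < ε.

δ = min(1, ε/40)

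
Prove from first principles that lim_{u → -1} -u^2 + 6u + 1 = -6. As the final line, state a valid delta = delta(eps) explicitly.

delta = min(1, eps/9)

Suppose eps > 0. We want delta > 0 such that 0 < |u + 1| < delta implies |(-u^2 + 6u + 1) + 6| < eps.
(-u^2 + 6u + 1) + 6 = -u^2 + 6u + 7 = (u + 1)(-u + 7).
So |(-u^2 + 6u + 1) + 6| = |u + 1|·|-u + 7|.
Require delta ≤ 1. Then |u + 1| < 1 gives |u| < 2, and by the triangle inequality |-u + 7| ≤ 2 + 7 = 9.
Hence |(-u^2 + 6u + 1) + 6| ≤ 9|u + 1| < eps provided |u + 1| < eps/9.
Take delta = min(1, eps/9). Then 0 < |u + 1| < delta gives both |u + 1| < 1 and |u + 1| < eps/9, so |(-u^2 + 6u + 1) + 6| < eps.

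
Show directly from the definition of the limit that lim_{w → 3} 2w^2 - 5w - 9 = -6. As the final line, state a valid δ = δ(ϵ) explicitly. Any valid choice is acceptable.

δ = min(1, ϵ/9)

Let ϵ > 0. We want δ > 0 such that 0 < |w − 3| < δ implies |(2w^2 - 5w - 9) + 6| < ϵ.
(2w^2 - 5w - 9) + 6 = 2w^2 - 5w - 3 = (w − 3)(2w + 1).
So |(2w^2 - 5w - 9) + 6| = |w − 3|·|2w + 1|.
Require δ ≤ 1. Then |w − 3| < 1 gives |w| < 4, and by the triangle inequality |2w + 1| ≤ 2·4 + 1 = 9.
Hence |(2w^2 - 5w - 9) + 6| ≤ 9|w − 3| < ϵ provided |w − 3| < ϵ/9.
Take δ = min(1, ϵ/9). Then 0 < |w − 3| < δ gives both |w − 3| < 1 and |w − 3| < ϵ/9, so |(2w^2 - 5w - 9) + 6| < ϵ.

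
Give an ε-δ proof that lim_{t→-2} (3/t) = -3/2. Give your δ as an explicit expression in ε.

Let ε > 0 be given. We seek δ > 0 such that 0 < |t + 2| < δ implies |3/t + 3/2| < ε.
|3/t + 3/2| = 3·|-2 − t|/(2·|t|) = 3|t + 2|/(2|t|).
Require δ ≤ 1 so that |t| > 2 − 1 = 1, hence 2|t| > 2.
Then |3/t + 3/2| < 3|t + 2|/2, which is < ε when |t + 2| < (2/3)ε.
Take δ = min(1, (2/3)ε). Then 0 < |t + 2| < δ gives both |t + 2| < 1 and |t + 2| < (2/3)ε, so |3/t + 3/2| < ε.

δ = min(1, (2/3)ε)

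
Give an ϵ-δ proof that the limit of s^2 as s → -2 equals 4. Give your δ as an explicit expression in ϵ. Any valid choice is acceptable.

Let ϵ > 0 be given. We seek δ > 0 with 0 < |s + 2| < δ ⇒ |s^2 − 4| < ϵ.
Factor: s^2 − 4 = (s + 2)(s - 2), so |s^2 − 4| = |s + 2|·|s - 2|.
Impose δ ≤ 1 so that |s| < 3; then |s - 2| ≤ 5.
Hence |s^2 − 4| ≤ 5|s + 2|, which is < ϵ once |s + 2| < ϵ/5.
Take δ = min(1, ϵ/5). If 0 < |s + 2| < δ then both bounds hold and |s^2 − 4| ≤ 5|s + 2| < 5·(ϵ/5) = ϵ.

δ = min(1, ϵ/5)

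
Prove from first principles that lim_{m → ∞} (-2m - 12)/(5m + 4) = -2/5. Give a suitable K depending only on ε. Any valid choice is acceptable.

Let ε > 0. For m ≥ 1, |(-2m - 12)/(5m + 4) + 2/5| = |-52|/(5(5m + 4)) = 52/(5(5m + 4)).
Since 5m + 4 ≥ 5m for m ≥ 1, this is ≤ 52/(5·5m) = (52/25)/m.
So |(-2m - 12)/(5m + 4) + 2/5| < ε whenever m > (52/25)/ε.
Take K = (52/25)/ε. If m > K then |(-2m - 12)/(5m + 4) + 2/5| ≤ (52/25)/m < ε.

K = (52/25)/ε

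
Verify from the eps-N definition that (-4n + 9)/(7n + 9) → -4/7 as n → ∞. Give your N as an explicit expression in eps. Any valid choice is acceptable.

Let eps > 0. For n ≥ 1, |(-4n + 9)/(7n + 9) + 4/7| = |99|/(7(7n + 9)) = 99/(7(7n + 9)).
Since 7n + 9 ≥ 7n for n ≥ 1, this is ≤ 99/(7·7n) = (99/49)/n.
So |(-4n + 9)/(7n + 9) + 4/7| < eps whenever n > (99/49)/eps.
Take N = (99/49)/eps. If n > N then |(-4n + 9)/(7n + 9) + 4/7| ≤ (99/49)/n < eps.

N = (99/49)/eps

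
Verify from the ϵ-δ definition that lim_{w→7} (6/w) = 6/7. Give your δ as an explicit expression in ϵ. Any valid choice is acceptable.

Let ϵ > 0. We seek δ > 0 such that 0 < |w − 7| < δ implies |6/w − (6/7)| < ϵ.
|6/w − (6/7)| = 6·|7 − w|/(7·|w|) = 6|w − 7|/(7|w|).
Require δ ≤ 7/2 so that |w| > 7 − 7/2 = 7/2, hence 7|w| > 49/2.
Then |6/w − (6/7)| < 6|w − 7|/(49/2), which is < ϵ when |w − 7| < (49/12)ϵ.
Take δ = min(7/2, (49/12)ϵ). Then 0 < |w − 7| < δ gives both |w − 7| < 7/2 and |w − 7| < (49/12)ϵ, so |6/w − (6/7)| < ϵ.

δ = min(7/2, (49/12)ϵ)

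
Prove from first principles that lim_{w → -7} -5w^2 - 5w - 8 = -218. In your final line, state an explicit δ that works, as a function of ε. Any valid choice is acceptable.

Let ε > 0 be given. We want δ > 0 such that 0 < |w + 7| < δ implies |(-5w^2 - 5w - 8) + 218| < ε.
(-5w^2 - 5w - 8) + 218 = -5w^2 - 5w + 210 = (w + 7)(-5w + 30).
So |(-5w^2 - 5w - 8) + 218| = |w + 7|·|-5w + 30|.
Assume first that |w + 7| < 2, so |w| < 9. Then |-5w + 30| ≤ 5·9 + 30 = 75.
Hence |(-5w^2 - 5w - 8) + 218| ≤ 75|w + 7| < ε provided |w + 7| < ε/75.
Choosing δ = min(2, ε/75) ensures both conditions, hence |(-5w^2 - 5w - 8) + 218| < ε.

δ = min(2, ε/75)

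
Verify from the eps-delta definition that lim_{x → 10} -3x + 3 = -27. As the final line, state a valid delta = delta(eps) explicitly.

Let eps > 0 be given. We need delta > 0 so that 0 < |x − 10| < delta implies |(-3x + 3) + 27| < eps.
Since (-3x + 3) + 27 = -3(x − 10), we have |(-3x + 3) + 27| = 3|x − 10|.
So 3|x − 10| < eps exactly when |x − 10| < eps/3.
Take delta = eps/3. If 0 < |x − 10| < delta then |(-3x + 3) + 27| = 3|x − 10| < 3·(eps/3) = eps.

delta = eps/3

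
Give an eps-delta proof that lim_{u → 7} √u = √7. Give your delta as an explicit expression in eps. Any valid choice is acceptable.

delta = min(7, √7·eps)

Let eps > 0. We want delta > 0 such that 0 < |u − 7| < delta implies |√u − √7| < eps.
Multiplying by the conjugate, |√u − √7| = |u − 7|/(√u + √7).
Restrict delta ≤ 7 so that |u − 7| < 7 forces u > 0, and then √u + √7 > √7.
Hence |√u − √7| < |u − 7|/√7, which is < eps once |u − 7| < √7·eps.
Take delta = min(7, √7·eps). If 0 < |u − 7| < delta then u > 0 and |√u − √7| < |u − 7|/√7 < eps.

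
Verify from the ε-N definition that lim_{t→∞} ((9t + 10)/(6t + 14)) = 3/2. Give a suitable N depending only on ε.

Suppose ε > 0. We seek N > 0 such that t > N implies |(9t + 10)/(6t + 14) − (3/2)| < ε.
(9t + 10)/(6t + 14) − (3/2) = (6(9t + 10) − 9(6t + 14)) / (6(6t + 14)) = -66/(6(6t + 14)).
For t > 0 we have 6t + 14 > 6t, so |(9t + 10)/(6t + 14) − (3/2)| = 66/(6(6t + 14)) < 66/(6·6t) = (11/6)/t.
Thus |(9t + 10)/(6t + 14) − (3/2)| < ε whenever t > (11/6)/ε.
Take N = (11/6)/ε. If t > N then |(9t + 10)/(6t + 14) − (3/2)| < (11/6)/t < ε.

N = (11/6)/ε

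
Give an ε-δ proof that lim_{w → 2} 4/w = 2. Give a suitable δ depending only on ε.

δ = min(1, (1/2)ε)

Fix ε > 0. We seek δ > 0 such that 0 < |w − 2| < δ implies |4/w − 2| < ε.
|4/w − 2| = 4·|2 − w|/(2·|w|) = 4|w − 2|/(2|w|).
Require δ ≤ 1 so that |w| > 2 − 1 = 1, hence 2|w| > 2.
Then |4/w − 2| < 4|w − 2|/2, which is < ε when |w − 2| < (1/2)ε.
Take δ = min(1, (1/2)ε). Then 0 < |w − 2| < δ gives both |w − 2| < 1 and |w − 2| < (1/2)ε, so |4/w − 2| < ε.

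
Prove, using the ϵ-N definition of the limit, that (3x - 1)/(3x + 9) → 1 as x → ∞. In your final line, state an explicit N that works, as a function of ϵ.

Let ϵ > 0 be given. We seek N > 0 such that x > N implies |(3x - 1)/(3x + 9) − 1| < ϵ.
(3x - 1)/(3x + 9) − 1 = (3(3x - 1) − 3(3x + 9)) / (3(3x + 9)) = -30/(3(3x + 9)).
For x > 0 we have 3x + 9 > 3x, so |(3x - 1)/(3x + 9) − 1| = 30/(3(3x + 9)) < 30/(3·3x) = (10/3)/x.
Thus |(3x - 1)/(3x + 9) − 1| < ϵ whenever x > (10/3)/ϵ.
Take N = (10/3)/ϵ. If x > N then |(3x - 1)/(3x + 9) − 1| < (10/3)/x < ϵ.

N = (10/3)/ϵ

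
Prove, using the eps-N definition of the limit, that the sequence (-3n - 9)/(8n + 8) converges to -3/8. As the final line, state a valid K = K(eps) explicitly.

K = (3/4)/eps

Fix eps > 0. For n ≥ 1, |(-3n - 9)/(8n + 8) + 3/8| = |-48|/(8(8n + 8)) = 48/(8(8n + 8)).
Since 8n + 8 ≥ 8n for n ≥ 1, this is ≤ 48/(8·8n) = (3/4)/n.
So |(-3n - 9)/(8n + 8) + 3/8| < eps whenever n > (3/4)/eps.
Take K = (3/4)/eps. If n > K then |(-3n - 9)/(8n + 8) + 3/8| ≤ (3/4)/n < eps.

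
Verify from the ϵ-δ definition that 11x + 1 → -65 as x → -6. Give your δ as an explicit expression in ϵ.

δ = ϵ/11

Let ϵ > 0. We need δ > 0 so that 0 < |x + 6| < δ implies |(11x + 1) + 65| < ϵ.
Since (11x + 1) + 65 = 11(x + 6), we have |(11x + 1) + 65| = 11|x + 6|.
So 11|x + 6| < ϵ exactly when |x + 6| < ϵ/11.
Choosing δ = ϵ/11 gives |(11x + 1) + 65| = 11|x + 6| < ϵ whenever |x + 6| < δ.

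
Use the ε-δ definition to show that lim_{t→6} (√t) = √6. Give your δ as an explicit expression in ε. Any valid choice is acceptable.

δ = min(6, √6·ε)

Let ε > 0. We want δ > 0 such that 0 < |t − 6| < δ implies |√t − √6| < ε.
Multiplying by the conjugate, |√t − √6| = |t − 6|/(√t + √6).
Restrict δ ≤ 6 so that |t − 6| < 6 forces t > 0, and then √t + √6 > √6.
Hence |√t − √6| < |t − 6|/√6, which is < ε once |t − 6| < √6·ε.
Take δ = min(6, √6·ε). If 0 < |t − 6| < δ then t > 0 and |√t − √6| < |t − 6|/√6 < ε.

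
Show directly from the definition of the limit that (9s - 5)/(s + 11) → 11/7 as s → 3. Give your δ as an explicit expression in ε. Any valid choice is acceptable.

Fix ε > 0. We want δ > 0 with 0 < |s − 3| < δ ⇒ |(9s - 5)/(s + 11) − (11/7)| < ε.
Combining over a common denominator, (9s - 5)/(s + 11) − (11/7) = [(9s - 5)·14 − 22·(s + 11)] / [14·(s + 11)] = 104(s − 3) / (14(s + 11)).
So |(9s - 5)/(s + 11) − (11/7)| = 104|s − 3| / (14·|s + 11|).
Require δ ≤ 7, so |s + 11| ≥ |14| − |s − 3| > 14 − 7 = 7.
Hence |(9s - 5)/(s + 11) − (11/7)| < 104|s − 3|/(14·7) = (52/49)|s − 3|, which is < ε once |s − 3| < (49/52)ε.
Take δ = min(7, (49/52)ε). Then 0 < |s − 3| < δ forces both bounds, so |(9s - 5)/(s + 11) − (11/7)| < ε.

δ = min(7, (49/52)ε)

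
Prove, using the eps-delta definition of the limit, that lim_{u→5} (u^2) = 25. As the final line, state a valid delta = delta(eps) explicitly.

Fix eps > 0. We seek delta > 0 with 0 < |u − 5| < delta ⇒ |u^2 − 25| < eps.
Factor: u^2 − 25 = (u − 5)(u + 5), so |u^2 − 25| = |u − 5|·|u + 5|.
Restrict delta ≤ 2. Then |u − 5| < 2 gives |u| < 7, so by the triangle inequality |u + 5| ≤ 7 + 5 = 12.
Hence |u^2 − 25| ≤ 12|u − 5|, which is < eps once |u − 5| < eps/12.
Take delta = min(2, eps/12). If 0 < |u − 5| < delta then both bounds hold and |u^2 − 25| ≤ 12|u − 5| < 12·(eps/12) = eps.

delta = min(2, eps/12)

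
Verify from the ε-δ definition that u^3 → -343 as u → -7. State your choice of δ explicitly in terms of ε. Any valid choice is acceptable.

Let ε > 0. We seek δ > 0 with 0 < |u + 7| < δ ⇒ |u^3 + 343| < ε.
Factor: u^3 + 343 = (u + 7)(u^2 - 7u + 49), so |u^3 + 343| = |u + 7|·|u^2 - 7u + 49|.
Restrict δ ≤ 1. Then |u + 7| < 1 gives |u| < 8, so by the triangle inequality |u^2 - 7u + 49| ≤ 8^2 + 7·8 + 49 = 169.
Hence |u^3 + 343| ≤ 169|u + 7|, which is < ε once |u + 7| < ε/169.
Take δ = min(1, ε/169). If 0 < |u + 7| < δ then both bounds hold and |u^3 + 343| ≤ 169|u + 7| < 169·(ε/169) = ε.

δ = min(1, ε/169)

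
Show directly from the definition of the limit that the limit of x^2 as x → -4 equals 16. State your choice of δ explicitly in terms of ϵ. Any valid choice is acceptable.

Let ϵ > 0. We seek δ > 0 with 0 < |x + 4| < δ ⇒ |x^2 − 16| < ϵ.
Factor: x^2 − 16 = (x + 4)(x - 4), so |x^2 − 16| = |x + 4|·|x - 4|.
Impose δ ≤ 1 so that |x| < 5; then |x - 4| ≤ 9.
Hence |x^2 − 16| ≤ 9|x + 4|, which is < ϵ once |x + 4| < ϵ/9.
Take δ = min(1, ϵ/9). If 0 < |x + 4| < δ then both bounds hold and |x^2 − 16| ≤ 9|x + 4| < 9·(ϵ/9) = ϵ.

δ = min(1, ϵ/9)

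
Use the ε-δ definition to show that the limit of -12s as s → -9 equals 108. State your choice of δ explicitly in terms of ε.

Let ε > 0. We need δ > 0 so that 0 < |s + 9| < δ implies |(-12s) − 108| < ε.
|(-12s) − 108| = |-12s - 108| = 12|s + 9|.
So 12|s + 9| < ε exactly when |s + 9| < ε/12.
Choosing δ = ε/12 gives |(-12s) − 108| = 12|s + 9| < ε whenever |s + 9| < δ.

δ = ε/12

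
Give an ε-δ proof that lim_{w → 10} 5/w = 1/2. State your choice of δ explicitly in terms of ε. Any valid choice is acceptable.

Let ε > 0 be given. We seek δ > 0 such that 0 < |w − 10| < δ implies |5/w − (1/2)| < ε.
|5/w − (1/2)| = 5·|10 − w|/(10·|w|) = 5|w − 10|/(10|w|).
Require δ ≤ 5 so that |w| > 10 − 5 = 5, hence 10|w| > 50.
Then |5/w − (1/2)| < 5|w − 10|/50, which is < ε when |w − 10| < 10ε.
Take δ = min(5, 10ε). Then 0 < |w − 10| < δ gives both |w − 10| < 5 and |w − 10| < 10ε, so |5/w − (1/2)| < ε.

δ = min(5, 10ε)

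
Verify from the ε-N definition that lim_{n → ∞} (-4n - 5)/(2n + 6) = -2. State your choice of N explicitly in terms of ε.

Suppose ε > 0. For n ≥ 1, |(-4n - 5)/(2n + 6) + 2| = |14|/(2(2n + 6)) = 14/(2(2n + 6)).
Since 2n + 6 ≥ 2n for n ≥ 1, this is ≤ 14/(2·2n) = (7/2)/n.
So |(-4n - 5)/(2n + 6) + 2| < ε whenever n > (7/2)/ε.
Take N = (7/2)/ε. If n > N then |(-4n - 5)/(2n + 6) + 2| ≤ (7/2)/n < ε.

N = (7/2)/ε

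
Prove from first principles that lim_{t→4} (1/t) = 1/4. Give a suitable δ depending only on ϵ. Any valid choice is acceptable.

δ = min(2, 8ϵ)

Let ϵ > 0. We seek δ > 0 such that 0 < |t − 4| < δ implies |1/t − (1/4)| < ϵ.
|1/t − (1/4)| = |4 − t|/(4·|t|) = |t − 4|/(4|t|).
Restrict δ ≤ 2. Then |t − 4| < 2 gives |t| > 2, so 4|t| > 8.
Then |1/t − (1/4)| < |t − 4|/8, which is < ϵ when |t − 4| < 8ϵ.
Take δ = min(2, 8ϵ). Then 0 < |t − 4| < δ gives both |t − 4| < 2 and |t − 4| < 8ϵ, so |1/t − (1/4)| < ϵ.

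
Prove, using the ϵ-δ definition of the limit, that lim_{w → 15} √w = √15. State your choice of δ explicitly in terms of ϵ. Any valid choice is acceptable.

Suppose ϵ > 0. We want δ > 0 such that 0 < |w − 15| < δ implies |√w − √15| < ϵ.
Multiplying by the conjugate, |√w − √15| = |w − 15|/(√w + √15).
Restrict δ ≤ 15 so that |w − 15| < 15 forces w > 0, and then √w + √15 > √15.
Hence |√w − √15| < |w − 15|/√15, which is < ϵ once |w − 15| < √15·ϵ.
Take δ = min(15, √15·ϵ). If 0 < |w − 15| < δ then w > 0 and |√w − √15| < |w − 15|/√15 < ϵ.

δ = min(15, √15·ϵ)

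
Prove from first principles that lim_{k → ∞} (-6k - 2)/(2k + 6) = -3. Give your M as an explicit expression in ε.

Suppose ε > 0. For k ≥ 1, |(-6k - 2)/(2k + 6) + 3| = |32|/(2(2k + 6)) = 32/(2(2k + 6)).
Since 2k + 6 ≥ 2k for k ≥ 1, this is ≤ 32/(2·2k) = 8/k.
So |(-6k - 2)/(2k + 6) + 3| < ε whenever k > 8/ε.
Take M = 8/ε. If k > M then |(-6k - 2)/(2k + 6) + 3| ≤ 8/k < ε.

M = 8/ε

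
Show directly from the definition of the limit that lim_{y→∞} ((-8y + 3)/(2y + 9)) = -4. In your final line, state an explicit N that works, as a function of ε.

N = (39/2)/ε

Let ε > 0 be given. We seek N > 0 such that y > N implies |(-8y + 3)/(2y + 9) + 4| < ε.
(-8y + 3)/(2y + 9) + 4 = (2(-8y + 3) − (-8)(2y + 9)) / (2(2y + 9)) = 78/(2(2y + 9)).
For y > 0 we have 2y + 9 > 2y, so |(-8y + 3)/(2y + 9) + 4| = 78/(2(2y + 9)) < 78/(2·2y) = (39/2)/y.
Thus |(-8y + 3)/(2y + 9) + 4| < ε whenever y > (39/2)/ε.
Take N = (39/2)/ε. If y > N then |(-8y + 3)/(2y + 9) + 4| < (39/2)/y < ε.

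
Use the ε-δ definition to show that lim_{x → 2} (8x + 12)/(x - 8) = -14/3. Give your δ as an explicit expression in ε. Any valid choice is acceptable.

Fix ε > 0. We want δ > 0 with 0 < |x − 2| < δ ⇒ |(8x + 12)/(x - 8) + 14/3| < ε.
Combining over a common denominator, (8x + 12)/(x - 8) + 14/3 = [(8x + 12)·(-6) − 28·(x - 8)] / [(-6)·(x - 8)] = -76(x − 2) / ((-6)(x - 8)).
So |(8x + 12)/(x - 8) + 14/3| = 76|x − 2| / (6·|x − 8|).
Restrict δ ≤ 3. Then |x − 2| < 3 gives |x − 8| = |(x − 2) + (-6)| ≥ 6 − 3 = 3.
Hence |(8x + 12)/(x - 8) + 14/3| < 76|x − 2|/(6·3) = (38/9)|x − 2|, which is < ε once |x − 2| < (9/38)ε.
Take δ = min(3, (9/38)ε). Then 0 < |x − 2| < δ forces both bounds, so |(8x + 12)/(x - 8) + 14/3| < ε.

δ = min(3, (9/38)ε)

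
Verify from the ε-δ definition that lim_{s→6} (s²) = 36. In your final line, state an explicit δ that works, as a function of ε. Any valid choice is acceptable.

δ = min(2, ε/14)

Suppose ε > 0. We seek δ > 0 with 0 < |s − 6| < δ ⇒ |s² − 36| < ε.
Factor: s² − 36 = (s − 6)(s + 6), so |s² − 36| = |s − 6|·|s + 6|.
Impose δ ≤ 2 so that |s| < 8; then |s + 6| ≤ 14.
Hence |s² − 36| ≤ 14|s − 6|, which is < ε once |s − 6| < ε/14.
Take δ = min(2, ε/14). If 0 < |s − 6| < δ then both bounds hold and |s² − 36| ≤ 14|s − 6| < 14·(ε/14) = ε.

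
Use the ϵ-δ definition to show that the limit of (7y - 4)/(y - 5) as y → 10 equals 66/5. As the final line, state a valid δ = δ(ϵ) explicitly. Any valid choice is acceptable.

Let ϵ > 0 be given. We want δ > 0 with 0 < |y − 10| < δ ⇒ |(7y - 4)/(y - 5) − (66/5)| < ϵ.
Combining over a common denominator, (7y - 4)/(y - 5) − (66/5) = [(7y - 4)·5 − 66·(y - 5)] / [5·(y - 5)] = -31(y − 10) / (5(y - 5)).
So |(7y - 4)/(y - 5) − (66/5)| = 31|y − 10| / (5·|y − 5|).
Require δ ≤ 5/2, so |y − 5| ≥ |5| − |y − 10| > 5 − 5/2 = 5/2.
Hence |(7y - 4)/(y - 5) − (66/5)| < 31|y − 10|/(5·(5/2)) = (62/25)|y − 10|, which is < ϵ once |y − 10| < (25/62)ϵ.
Take δ = min(5/2, (25/62)ϵ). Then 0 < |y − 10| < δ forces both bounds, so |(7y - 4)/(y - 5) − (66/5)| < ϵ.

δ = min(5/2, (25/62)ϵ)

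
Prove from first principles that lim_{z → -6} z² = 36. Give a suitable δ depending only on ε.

Let ε > 0 be given. We seek δ > 0 with 0 < |z + 6| < δ ⇒ |z² − 36| < ε.
Factor: z² − 36 = (z + 6)(z - 6), so |z² − 36| = |z + 6|·|z - 6|.
Restrict δ ≤ 2. Then |z + 6| < 2 gives |z| < 8, so by the triangle inequality |z - 6| ≤ 8 + 6 = 14.
Hence |z² − 36| ≤ 14|z + 6|, which is < ε once |z + 6| < ε/14.
Take δ = min(2, ε/14). If 0 < |z + 6| < δ then both bounds hold and |z² − 36| ≤ 14|z + 6| < 14·(ε/14) = ε.

δ = min(2, ε/14)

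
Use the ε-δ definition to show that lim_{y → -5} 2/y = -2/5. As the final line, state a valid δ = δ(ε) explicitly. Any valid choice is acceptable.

Let ε > 0. We seek δ > 0 such that 0 < |y + 5| < δ implies |2/y + 2/5| < ε.
|2/y + 2/5| = 2·|-5 − y|/(5·|y|) = 2|y + 5|/(5|y|).
Restrict δ ≤ 5/2. Then |y + 5| < 5/2 gives |y| > 5/2, so 5|y| > 25/2.
Then |2/y + 2/5| < 2|y + 5|/(25/2), which is < ε when |y + 5| < (25/4)ε.
Take δ = min(5/2, (25/4)ε). Then 0 < |y + 5| < δ gives both |y + 5| < 5/2 and |y + 5| < (25/4)ε, so |2/y + 2/5| < ε.

δ = min(5/2, (25/4)ε)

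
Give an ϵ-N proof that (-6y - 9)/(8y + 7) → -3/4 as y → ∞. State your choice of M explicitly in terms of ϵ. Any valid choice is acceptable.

M = (15/32)/ϵ

Suppose ϵ > 0. We seek M > 0 such that y > M implies |(-6y - 9)/(8y + 7) + 3/4| < ϵ.
(-6y - 9)/(8y + 7) + 3/4 = (8(-6y - 9) − (-6)(8y + 7)) / (8(8y + 7)) = -30/(8(8y + 7)).
For y > 0 we have 8y + 7 > 8y, so |(-6y - 9)/(8y + 7) + 3/4| = 30/(8(8y + 7)) < 30/(8·8y) = (15/32)/y.
Thus |(-6y - 9)/(8y + 7) + 3/4| < ϵ whenever y > (15/32)/ϵ.
Take M = (15/32)/ϵ. If y > M then |(-6y - 9)/(8y + 7) + 3/4| < (15/32)/y < ϵ.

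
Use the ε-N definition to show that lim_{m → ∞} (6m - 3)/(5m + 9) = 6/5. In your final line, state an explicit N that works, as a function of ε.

N = (69/25)/ε

Suppose ε > 0. For m ≥ 1, |(6m - 3)/(5m + 9) − (6/5)| = |-69|/(5(5m + 9)) = 69/(5(5m + 9)).
Since 5m + 9 ≥ 5m for m ≥ 1, this is ≤ 69/(5·5m) = (69/25)/m.
So |(6m - 3)/(5m + 9) − (6/5)| < ε whenever m > (69/25)/ε.
Take N = (69/25)/ε. If m > N then |(6m - 3)/(5m + 9) − (6/5)| ≤ (69/25)/m < ε.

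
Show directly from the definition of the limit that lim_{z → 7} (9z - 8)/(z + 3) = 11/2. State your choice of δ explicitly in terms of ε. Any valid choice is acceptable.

Suppose ε > 0. We want δ > 0 with 0 < |z − 7| < δ ⇒ |(9z - 8)/(z + 3) − (11/2)| < ε.
Combining over a common denominator, (9z - 8)/(z + 3) − (11/2) = [(9z - 8)·10 − 55·(z + 3)] / [10·(z + 3)] = 35(z − 7) / (10(z + 3)).
So |(9z - 8)/(z + 3) − (11/2)| = 35|z − 7| / (10·|z + 3|).
Restrict δ ≤ 5. Then |z − 7| < 5 gives |z + 3| = |(z − 7) + 10| ≥ 10 − 5 = 5.
Hence |(9z - 8)/(z + 3) − (11/2)| < 35|z − 7|/(10·5) = (7/10)|z − 7|, which is < ε once |z − 7| < (10/7)ε.
Take δ = min(5, (10/7)ε). Then 0 < |z − 7| < δ forces both bounds, so |(9z - 8)/(z + 3) − (11/2)| < ε.

δ = min(5, (10/7)ε)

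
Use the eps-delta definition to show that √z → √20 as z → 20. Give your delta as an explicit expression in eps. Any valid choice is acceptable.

delta = min(20, √20·eps)

Fix eps > 0. We want delta > 0 such that 0 < |z − 20| < delta implies |√z − √20| < eps.
Rationalise: √z − √20 = (z − 20)/(√z + √20), so |√z − √20| = |z − 20|/(√z + √20).
Restrict delta ≤ 20 so that |z − 20| < 20 forces z > 0, and then √z + √20 > √20.
Hence |√z − √20| < |z − 20|/√20, which is < eps once |z − 20| < √20·eps.
Take delta = min(20, √20·eps). If 0 < |z − 20| < delta then z > 0 and |√z − √20| < |z − 20|/√20 < eps.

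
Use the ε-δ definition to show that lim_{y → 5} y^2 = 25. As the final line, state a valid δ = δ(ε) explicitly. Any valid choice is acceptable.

δ = min(2, ε/12)

Let ε > 0 be given. We seek δ > 0 with 0 < |y − 5| < δ ⇒ |y^2 − 25| < ε.
Factor: y^2 − 25 = (y − 5)(y + 5), so |y^2 − 25| = |y − 5|·|y + 5|.
Restrict δ ≤ 2. Then |y − 5| < 2 gives |y| < 7, so by the triangle inequality |y + 5| ≤ 7 + 5 = 12.
Hence |y^2 − 25| ≤ 12|y − 5|, which is < ε once |y − 5| < ε/12.
Take δ = min(2, ε/12). If 0 < |y − 5| < δ then both bounds hold and |y^2 − 25| ≤ 12|y − 5| < 12·(ε/12) = ε.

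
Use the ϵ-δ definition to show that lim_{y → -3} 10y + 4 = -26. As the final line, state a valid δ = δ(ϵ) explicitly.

Let ϵ > 0. We need δ > 0 so that 0 < |y + 3| < δ implies |(10y + 4) + 26| < ϵ.
|(10y + 4) + 26| = |10y + 30| = 10|y + 3|.
So 10|y + 3| < ϵ exactly when |y + 3| < ϵ/10.
Take δ = ϵ/10. If 0 < |y + 3| < δ then |(10y + 4) + 26| = 10|y + 3| < 10·(ϵ/10) = ϵ.

δ = ϵ/10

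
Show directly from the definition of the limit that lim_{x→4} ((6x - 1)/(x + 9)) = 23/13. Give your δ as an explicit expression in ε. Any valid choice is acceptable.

Let ε > 0 be given. We want δ > 0 with 0 < |x − 4| < δ ⇒ |(6x - 1)/(x + 9) − (23/13)| < ε.
Combining over a common denominator, (6x - 1)/(x + 9) − (23/13) = [(6x - 1)·13 − 23·(x + 9)] / [13·(x + 9)] = 55(x − 4) / (13(x + 9)).
So |(6x - 1)/(x + 9) − (23/13)| = 55|x − 4| / (13·|x + 9|).
Restrict δ ≤ 13/2. Then |x − 4| < 13/2 gives |x + 9| = |(x − 4) + 13| ≥ 13 − 13/2 = 13/2.
Hence |(6x - 1)/(x + 9) − (23/13)| < 55|x − 4|/(13·(13/2)) = (110/169)|x − 4|, which is < ε once |x − 4| < (169/110)ε.
Take δ = min(13/2, (169/110)ε). Then 0 < |x − 4| < δ forces both bounds, so |(6x - 1)/(x + 9) − (23/13)| < ε.

δ = min(13/2, (169/110)ε)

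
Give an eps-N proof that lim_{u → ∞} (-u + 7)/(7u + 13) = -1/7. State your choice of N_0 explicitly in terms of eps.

Fix eps > 0. We seek N_0 > 0 such that u > N_0 implies |(-u + 7)/(7u + 13) + 1/7| < eps.
(-u + 7)/(7u + 13) + 1/7 = (7(-u + 7) − (-1)(7u + 13)) / (7(7u + 13)) = 62/(7(7u + 13)).
For u > 0 we have 7u + 13 > 7u, so |(-u + 7)/(7u + 13) + 1/7| = 62/(7(7u + 13)) < 62/(7·7u) = (62/49)/u.
Thus |(-u + 7)/(7u + 13) + 1/7| < eps whenever u > (62/49)/eps.
Take N_0 = (62/49)/eps. If u > N_0 then |(-u + 7)/(7u + 13) + 1/7| < (62/49)/u < eps.

N_0 = (62/49)/eps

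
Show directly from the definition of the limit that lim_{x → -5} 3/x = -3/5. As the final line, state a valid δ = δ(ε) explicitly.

δ = min(5/2, (25/6)ε)

Let ε > 0 be given. We seek δ > 0 such that 0 < |x + 5| < δ implies |3/x + 3/5| < ε.
|3/x + 3/5| = 3·|-5 − x|/(5·|x|) = 3|x + 5|/(5|x|).
Require δ ≤ 5/2 so that |x| > 5 − 5/2 = 5/2, hence 5|x| > 25/2.
Then |3/x + 3/5| < 3|x + 5|/(25/2), which is < ε when |x + 5| < (25/6)ε.
Take δ = min(5/2, (25/6)ε). Then 0 < |x + 5| < δ gives both |x + 5| < 5/2 and |x + 5| < (25/6)ε, so |3/x + 3/5| < ε.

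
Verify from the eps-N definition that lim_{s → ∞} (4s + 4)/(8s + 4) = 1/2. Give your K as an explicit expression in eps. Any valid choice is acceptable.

Let eps > 0. We seek K > 0 such that s > K implies |(4s + 4)/(8s + 4) − (1/2)| < eps.
(4s + 4)/(8s + 4) − (1/2) = (8(4s + 4) − 4(8s + 4)) / (8(8s + 4)) = 16/(8(8s + 4)).
For s > 0 we have 8s + 4 > 8s, so |(4s + 4)/(8s + 4) − (1/2)| = 16/(8(8s + 4)) < 16/(8·8s) = (1/4)/s.
Thus |(4s + 4)/(8s + 4) − (1/2)| < eps whenever s > (1/4)/eps.
Take K = (1/4)/eps. If s > K then |(4s + 4)/(8s + 4) − (1/2)| < (1/4)/s < eps.

K = (1/4)/eps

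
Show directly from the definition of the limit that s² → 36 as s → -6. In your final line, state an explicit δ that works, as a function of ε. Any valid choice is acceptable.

δ = min(2, ε/14)

Let ε > 0 be given. We seek δ > 0 with 0 < |s + 6| < δ ⇒ |s² − 36| < ε.
Factor: s² − 36 = (s + 6)(s - 6), so |s² − 36| = |s + 6|·|s - 6|.
Restrict δ ≤ 2. Then |s + 6| < 2 gives |s| < 8, so by the triangle inequality |s - 6| ≤ 8 + 6 = 14.
Hence |s² − 36| ≤ 14|s + 6|, which is < ε once |s + 6| < ε/14.
Take δ = min(2, ε/14). If 0 < |s + 6| < δ then both bounds hold and |s² − 36| ≤ 14|s + 6| < 14·(ε/14) = ε.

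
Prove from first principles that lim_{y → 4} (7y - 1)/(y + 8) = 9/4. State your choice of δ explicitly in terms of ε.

Fix ε > 0. We want δ > 0 with 0 < |y − 4| < δ ⇒ |(7y - 1)/(y + 8) − (9/4)| < ε.
Combining over a common denominator, (7y - 1)/(y + 8) − (9/4) = [(7y - 1)·12 − 27·(y + 8)] / [12·(y + 8)] = 57(y − 4) / (12(y + 8)).
So |(7y - 1)/(y + 8) − (9/4)| = 57|y − 4| / (12·|y + 8|).
Require δ ≤ 6, so |y + 8| ≥ |12| − |y − 4| > 12 − 6 = 6.
Hence |(7y - 1)/(y + 8) − (9/4)| < 57|y − 4|/(12·6) = (19/24)|y − 4|, which is < ε once |y − 4| < (24/19)ε.
Take δ = min(6, (24/19)ε). Then 0 < |y − 4| < δ forces both bounds, so |(7y - 1)/(y + 8) − (9/4)| < ε.

δ = min(6, (24/19)ε)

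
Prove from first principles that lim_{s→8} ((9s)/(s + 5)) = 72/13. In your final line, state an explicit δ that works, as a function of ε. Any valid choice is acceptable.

δ = min(13/2, (169/90)ε)

Let ε > 0. We want δ > 0 with 0 < |s − 8| < δ ⇒ |(9s)/(s + 5) − (72/13)| < ε.
Combining over a common denominator, (9s)/(s + 5) − (72/13) = [(9s)·13 − 72·(s + 5)] / [13·(s + 5)] = 45(s − 8) / (13(s + 5)).
So |(9s)/(s + 5) − (72/13)| = 45|s − 8| / (13·|s + 5|).
Restrict δ ≤ 13/2. Then |s − 8| < 13/2 gives |s + 5| = |(s − 8) + 13| ≥ 13 − 13/2 = 13/2.
Hence |(9s)/(s + 5) − (72/13)| < 45|s − 8|/(13·(13/2)) = (90/169)|s − 8|, which is < ε once |s − 8| < (169/90)ε.
Take δ = min(13/2, (169/90)ε). Then 0 < |s − 8| < δ forces both bounds, so |(9s)/(s + 5) − (72/13)| < ε.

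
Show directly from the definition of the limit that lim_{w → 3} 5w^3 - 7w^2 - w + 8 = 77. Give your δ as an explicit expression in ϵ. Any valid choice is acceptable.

δ = min(1, ϵ/135)

Fix ϵ > 0. We want δ > 0 such that 0 < |w − 3| < δ implies |(5w^3 - 7w^2 - w + 8) − 77| < ϵ.
(5w^3 - 7w^2 - w + 8) − 77 = 5w^3 - 7w^2 - w - 69 = (w − 3)(5w^2 + 8w + 23).
So |(5w^3 - 7w^2 - w + 8) − 77| = |w − 3|·|5w^2 + 8w + 23|.
Require δ ≤ 1. Then |w − 3| < 1 gives |w| < 4, and by the triangle inequality |5w^2 + 8w + 23| ≤ 5·4^2 + 8·4 + 23 = 135.
Hence |(5w^3 - 7w^2 - w + 8) − 77| ≤ 135|w − 3| < ϵ provided |w − 3| < ϵ/135.
Take δ = min(1, ϵ/135). Then 0 < |w − 3| < δ gives both |w − 3| < 1 and |w − 3| < ϵ/135, so |(5w^3 - 7w^2 - w + 8) − 77| < ϵ.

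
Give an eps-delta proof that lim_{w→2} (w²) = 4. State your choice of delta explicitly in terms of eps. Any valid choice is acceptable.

delta = min(2, eps/6)

Fix eps > 0. We seek delta > 0 with 0 < |w − 2| < delta ⇒ |w² − 4| < eps.
Factor: w² − 4 = (w − 2)(w + 2), so |w² − 4| = |w − 2|·|w + 2|.
Restrict delta ≤ 2. Then |w − 2| < 2 gives |w| < 4, so by the triangle inequality |w + 2| ≤ 4 + 2 = 6.
Hence |w² − 4| ≤ 6|w − 2|, which is < eps once |w − 2| < eps/6.
Take delta = min(2, eps/6). If 0 < |w − 2| < delta then both bounds hold and |w² − 4| ≤ 6|w − 2| < 6·(eps/6) = eps.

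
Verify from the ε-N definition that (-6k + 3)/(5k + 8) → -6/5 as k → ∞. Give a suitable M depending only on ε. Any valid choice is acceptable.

Let ε > 0 be given. For k ≥ 1, |(-6k + 3)/(5k + 8) + 6/5| = |63|/(5(5k + 8)) = 63/(5(5k + 8)).
Since 5k + 8 ≥ 5k for k ≥ 1, this is ≤ 63/(5·5k) = (63/25)/k.
So |(-6k + 3)/(5k + 8) + 6/5| < ε whenever k > (63/25)/ε.
Take M = (63/25)/ε. If k > M then |(-6k + 3)/(5k + 8) + 6/5| ≤ (63/25)/k < ε.

M = (63/25)/ε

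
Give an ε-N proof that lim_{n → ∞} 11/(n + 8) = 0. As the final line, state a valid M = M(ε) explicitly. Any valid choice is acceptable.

M = 11/ε

Fix ε > 0. For n ≥ 1, |11/(n + 8) − 0| = 11/(n + 8) ≤ 11/n.
We need 11/n < ε, i.e. n > 11/ε.
Take M = 11/ε. If n > M then |11/(n + 8)| ≤ 11/n < ε.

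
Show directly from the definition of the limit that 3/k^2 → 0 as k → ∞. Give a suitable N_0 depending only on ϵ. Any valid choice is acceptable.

Let ϵ > 0. For k ≥ 1, |3/k^2 − 0| = 3/k^2.
3/k^2 < ϵ ⇔ k^2 > 3/ϵ ⇔ k > (3/ϵ)^{1/2}.
Take N_0 = (3/ϵ)^{1/2}. Then k > N_0 implies 3/k^2 < ϵ.

N_0 = (3/ϵ)^{1/2}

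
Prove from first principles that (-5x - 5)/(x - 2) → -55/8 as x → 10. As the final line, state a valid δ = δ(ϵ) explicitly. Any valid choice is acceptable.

Let ϵ > 0 be given. We want δ > 0 with 0 < |x − 10| < δ ⇒ |(-5x - 5)/(x - 2) + 55/8| < ϵ.
Combining over a common denominator, (-5x - 5)/(x - 2) + 55/8 = [(-5x - 5)·8 − (-55)·(x - 2)] / [8·(x - 2)] = 15(x − 10) / (8(x - 2)).
So |(-5x - 5)/(x - 2) + 55/8| = 15|x − 10| / (8·|x − 2|).
Restrict δ ≤ 4. Then |x − 10| < 4 gives |x − 2| = |(x − 10) + 8| ≥ 8 − 4 = 4.
Hence |(-5x - 5)/(x - 2) + 55/8| < 15|x − 10|/(8·4) = (15/32)|x − 10|, which is < ϵ once |x − 10| < (32/15)ϵ.
Take δ = min(4, (32/15)ϵ). Then 0 < |x − 10| < δ forces both bounds, so |(-5x - 5)/(x - 2) + 55/8| < ϵ.

δ = min(4, (32/15)ϵ)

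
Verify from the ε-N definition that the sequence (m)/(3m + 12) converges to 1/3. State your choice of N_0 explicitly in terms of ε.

N_0 = (4/3)/ε

Fix ε > 0. For m ≥ 1, |(m)/(3m + 12) − (1/3)| = |-12|/(3(3m + 12)) = 12/(3(3m + 12)).
Since 3m + 12 ≥ 3m for m ≥ 1, this is ≤ 12/(3·3m) = (4/3)/m.
So |(m)/(3m + 12) − (1/3)| < ε whenever m > (4/3)/ε.
Take N_0 = (4/3)/ε. If m > N_0 then |(m)/(3m + 12) − (1/3)| ≤ (4/3)/m < ε.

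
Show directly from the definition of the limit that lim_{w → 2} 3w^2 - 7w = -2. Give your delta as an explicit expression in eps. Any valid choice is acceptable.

delta = min(2, eps/13)

Let eps > 0 be given. We want delta > 0 such that 0 < |w − 2| < delta implies |(3w^2 - 7w) + 2| < eps.
(3w^2 - 7w) + 2 = 3w^2 - 7w + 2 = (w − 2)(3w - 1).
So |(3w^2 - 7w) + 2| = |w − 2|·|3w - 1|.
Require delta ≤ 2. Then |w − 2| < 2 gives |w| < 4, and by the triangle inequality |3w - 1| ≤ 3·4 + 1 = 13.
Hence |(3w^2 - 7w) + 2| ≤ 13|w − 2| < eps provided |w − 2| < eps/13.
Choosing delta = min(2, eps/13) ensures both conditions, hence |(3w^2 - 7w) + 2| < eps.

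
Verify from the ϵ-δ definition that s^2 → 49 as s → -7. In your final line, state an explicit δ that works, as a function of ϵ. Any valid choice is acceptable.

δ = min(1, ϵ/15)

Let ϵ > 0 be given. We seek δ > 0 with 0 < |s + 7| < δ ⇒ |s^2 − 49| < ϵ.
Factor: s^2 − 49 = (s + 7)(s - 7), so |s^2 − 49| = |s + 7|·|s - 7|.
Impose δ ≤ 1 so that |s| < 8; then |s - 7| ≤ 15.
Hence |s^2 − 49| ≤ 15|s + 7|, which is < ϵ once |s + 7| < ϵ/15.
Take δ = min(1, ϵ/15). If 0 < |s + 7| < δ then both bounds hold and |s^2 − 49| ≤ 15|s + 7| < 15·(ϵ/15) = ϵ.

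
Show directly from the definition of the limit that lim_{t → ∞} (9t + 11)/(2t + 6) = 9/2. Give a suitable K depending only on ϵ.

Suppose ϵ > 0. We seek K > 0 such that t > K implies |(9t + 11)/(2t + 6) − (9/2)| < ϵ.
(9t + 11)/(2t + 6) − (9/2) = (2(9t + 11) − 9(2t + 6)) / (2(2t + 6)) = -32/(2(2t + 6)).
For t > 0 we have 2t + 6 > 2t, so |(9t + 11)/(2t + 6) − (9/2)| = 32/(2(2t + 6)) < 32/(2·2t) = 8/t.
Thus |(9t + 11)/(2t + 6) − (9/2)| < ϵ whenever t > 8/ϵ.
Take K = 8/ϵ. If t > K then |(9t + 11)/(2t + 6) − (9/2)| < 8/t < ϵ.

K = 8/ϵ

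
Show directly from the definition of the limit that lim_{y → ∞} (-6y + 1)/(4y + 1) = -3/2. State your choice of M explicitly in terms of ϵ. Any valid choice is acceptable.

M = (5/8)/ϵ

Let ϵ > 0 be given. We seek M > 0 such that y > M implies |(-6y + 1)/(4y + 1) + 3/2| < ϵ.
(-6y + 1)/(4y + 1) + 3/2 = (4(-6y + 1) − (-6)(4y + 1)) / (4(4y + 1)) = 10/(4(4y + 1)).
For y > 0 we have 4y + 1 > 4y, so |(-6y + 1)/(4y + 1) + 3/2| = 10/(4(4y + 1)) < 10/(4·4y) = (5/8)/y.
Thus |(-6y + 1)/(4y + 1) + 3/2| < ϵ whenever y > (5/8)/ϵ.
Take M = (5/8)/ϵ. If y > M then |(-6y + 1)/(4y + 1) + 3/2| < (5/8)/y < ϵ.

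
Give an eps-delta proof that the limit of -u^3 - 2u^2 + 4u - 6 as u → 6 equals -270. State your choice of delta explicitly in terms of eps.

Let eps > 0 be given. We want delta > 0 such that 0 < |u − 6| < delta implies |(-u^3 - 2u^2 + 4u - 6) + 270| < eps.
(-u^3 - 2u^2 + 4u - 6) + 270 = -u^3 - 2u^2 + 4u + 264 = (u − 6)(-u^2 - 8u - 44).
So |(-u^3 - 2u^2 + 4u - 6) + 270| = |u − 6|·|-u^2 - 8u - 44|.
Assume first that |u − 6| < 1, so |u| < 7. Then |-u^2 - 8u - 44| ≤ 7^2 + 8·7 + 44 = 149.
Hence |(-u^3 - 2u^2 + 4u - 6) + 270| ≤ 149|u − 6| < eps provided |u − 6| < eps/149.
Choosing delta = min(1, eps/149) ensures both conditions, hence |(-u^3 - 2u^2 + 4u - 6) + 270| < eps.

delta = min(1, eps/149)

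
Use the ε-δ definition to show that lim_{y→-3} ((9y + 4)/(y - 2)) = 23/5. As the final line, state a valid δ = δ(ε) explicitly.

δ = min(5/2, (25/44)ε)

Suppose ε > 0. We want δ > 0 with 0 < |y + 3| < δ ⇒ |(9y + 4)/(y - 2) − (23/5)| < ε.
Combining over a common denominator, (9y + 4)/(y - 2) − (23/5) = [(9y + 4)·(-5) − (-23)·(y - 2)] / [(-5)·(y - 2)] = -22(y + 3) / ((-5)(y - 2)).
So |(9y + 4)/(y - 2) − (23/5)| = 22|y + 3| / (5·|y − 2|).
Restrict δ ≤ 5/2. Then |y + 3| < 5/2 gives |y − 2| = |(y + 3) + (-5)| ≥ 5 − 5/2 = 5/2.
Hence |(9y + 4)/(y - 2) − (23/5)| < 22|y + 3|/(5·(5/2)) = (44/25)|y + 3|, which is < ε once |y + 3| < (25/44)ε.
Take δ = min(5/2, (25/44)ε). Then 0 < |y + 3| < δ forces both bounds, so |(9y + 4)/(y - 2) − (23/5)| < ε.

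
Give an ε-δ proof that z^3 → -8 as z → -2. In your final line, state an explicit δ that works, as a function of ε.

Let ε > 0 be given. We seek δ > 0 with 0 < |z + 2| < δ ⇒ |z^3 + 8| < ε.
Factor: z^3 + 8 = (z + 2)(z^2 - 2z + 4), so |z^3 + 8| = |z + 2|·|z^2 - 2z + 4|.
Restrict δ ≤ 2. Then |z + 2| < 2 gives |z| < 4, so by the triangle inequality |z^2 - 2z + 4| ≤ 4^2 + 2·4 + 4 = 28.
Hence |z^3 + 8| ≤ 28|z + 2|, which is < ε once |z + 2| < ε/28.
Take δ = min(2, ε/28). If 0 < |z + 2| < δ then both bounds hold and |z^3 + 8| ≤ 28|z + 2| < 28·(ε/28) = ε.

δ = min(2, ε/28)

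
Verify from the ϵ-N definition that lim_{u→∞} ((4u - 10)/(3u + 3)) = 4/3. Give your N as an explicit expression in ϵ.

N = (14/3)/ϵ

Let ϵ > 0. We seek N > 0 such that u > N implies |(4u - 10)/(3u + 3) − (4/3)| < ϵ.
(4u - 10)/(3u + 3) − (4/3) = (3(4u - 10) − 4(3u + 3)) / (3(3u + 3)) = -42/(3(3u + 3)).
For u > 0 we have 3u + 3 > 3u, so |(4u - 10)/(3u + 3) − (4/3)| = 42/(3(3u + 3)) < 42/(3·3u) = (14/3)/u.
Thus |(4u - 10)/(3u + 3) − (4/3)| < ϵ whenever u > (14/3)/ϵ.
Take N = (14/3)/ϵ. If u > N then |(4u - 10)/(3u + 3) − (4/3)| < (14/3)/u < ϵ.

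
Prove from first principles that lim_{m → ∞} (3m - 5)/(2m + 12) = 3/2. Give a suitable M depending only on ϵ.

Suppose ϵ > 0. For m ≥ 1, |(3m - 5)/(2m + 12) − (3/2)| = |-46|/(2(2m + 12)) = 46/(2(2m + 12)).
Since 2m + 12 ≥ 2m for m ≥ 1, this is ≤ 46/(2·2m) = (23/2)/m.
So |(3m - 5)/(2m + 12) − (3/2)| < ϵ whenever m > (23/2)/ϵ.
Take M = (23/2)/ϵ. If m > M then |(3m - 5)/(2m + 12) − (3/2)| ≤ (23/2)/m < ϵ.

M = (23/2)/ϵ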